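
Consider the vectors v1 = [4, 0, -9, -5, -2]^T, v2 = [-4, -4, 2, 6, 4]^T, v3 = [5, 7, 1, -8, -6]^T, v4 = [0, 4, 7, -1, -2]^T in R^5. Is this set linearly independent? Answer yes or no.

no

Form the matrix with these vectors as rows and row reduce.
R2 ← R2 + R1: [0, -4, -7, 1, 2]
R3 ← R3 − (5/4)·R1: [0, 7, 49/4, -7/4, -7/2]
R3 ← R3 + (7/4)·R2: [0, 0, 0, 0, 0]
R4 ← R4 + R2: [0, 0, 0, 0, 0]
2 nonzero rows, so the 4 vectors span a space of dimension 2.
Since 2 < 4, the vectors are linearly dependent.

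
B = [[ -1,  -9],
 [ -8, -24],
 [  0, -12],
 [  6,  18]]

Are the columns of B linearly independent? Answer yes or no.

yes

Row reduce B to echelon form.
R2 ← R2 − (8)·R1: [0, 48]
R4 ← R4 + (6)·R1: [0, -36]
R3 ← R3 + (1/4)·R2: [0, 0]
R4 ← R4 + (3/4)·R2: [0, 0]
2 pivots among 2 columns.
Every column is a pivot column, so the columns are linearly independent.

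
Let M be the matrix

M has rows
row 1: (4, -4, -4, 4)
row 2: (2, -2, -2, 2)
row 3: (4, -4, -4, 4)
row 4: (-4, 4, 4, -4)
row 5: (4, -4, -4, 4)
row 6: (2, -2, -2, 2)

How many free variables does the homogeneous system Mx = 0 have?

3

Row reduce to echelon form.
R2 ← R2 − (1/2)·R1: [0, 0, 0, 0]
R3 ← R3 − R1: [0, 0, 0, 0]
R4 ← R4 + R1: [0, 0, 0, 0]
R5 ← R5 − R1: [0, 0, 0, 0]
R6 ← R6 − (1/2)·R1: [0, 0, 0, 0]
1 nonzero row, so rank(M) = 1.
M has 4 columns; by rank–nullity, nullity = 4 − 1 = 3.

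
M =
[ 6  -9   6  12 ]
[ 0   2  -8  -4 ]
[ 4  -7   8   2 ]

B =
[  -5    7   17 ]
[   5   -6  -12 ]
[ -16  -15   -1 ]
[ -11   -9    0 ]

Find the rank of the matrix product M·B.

First compute MB:
[[-303, -102, 204],
 [182, 144, -16],
 [-205, -68, 144]]
Now row reduce the product.
R2 ← R2 + (182/303)·R1: [0, 8356/101, 10760/101]
R3 ← R3 − (205/303)·R1: [0, 102/101, 604/101]
R3 ← R3 − (51/4178)·R2: [0, 0, 9776/2089]
3 nonzero rows, so rank(MB) = 3.

3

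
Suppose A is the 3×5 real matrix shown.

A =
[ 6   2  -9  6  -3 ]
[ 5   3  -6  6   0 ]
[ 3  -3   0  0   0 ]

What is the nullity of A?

Row reduce to echelon form.
R2 ← R2 − (5/6)·R1: [0, 4/3, 3/2, 1, 5/2]
R3 ← R3 − (1/2)·R1: [0, -4, 9/2, -3, 3/2]
R3 ← R3 + (3)·R2: [0, 0, 9, 0, 9]
3 nonzero rows, so rank(A) = 3.
A has 5 columns; by rank–nullity, nullity = 5 − 3 = 2.

2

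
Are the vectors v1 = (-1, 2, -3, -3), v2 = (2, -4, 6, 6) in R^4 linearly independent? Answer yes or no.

no

Form the matrix with these vectors as rows and row reduce.
R2 ← R2 + (2)·R1: [0, 0, 0, 0]
1 nonzero row, so the 2 vectors span a space of dimension 1.
Since 1 < 2, the vectors are linearly dependent.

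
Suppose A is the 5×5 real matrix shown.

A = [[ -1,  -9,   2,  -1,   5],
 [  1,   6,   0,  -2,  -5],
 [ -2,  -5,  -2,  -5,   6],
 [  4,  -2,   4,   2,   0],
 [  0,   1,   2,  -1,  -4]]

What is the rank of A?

Row reduce to echelon form.
R2 ← R2 + R1: [0, -3, 2, -3, 0]
R3 ← R3 − (2)·R1: [0, 13, -6, -3, -4]
R4 ← R4 + (4)·R1: [0, -38, 12, -2, 20]
R3 ← R3 + (13/3)·R2: [0, 0, 8/3, -16, -4]
R4 ← R4 − (38/3)·R2: [0, 0, -40/3, 36, 20]
R5 ← R5 + (1/3)·R2: [0, 0, 8/3, -2, -4]
R4 ← R4 + (5)·R3: [0, 0, 0, -44, 0]
R5 ← R5 − R3: [0, 0, 0, 14, 0]
R5 ← R5 + (7/22)·R4: [0, 0, 0, 0, 0]
Echelon form has 4 nonzero rows, so rank(A) = 4.

4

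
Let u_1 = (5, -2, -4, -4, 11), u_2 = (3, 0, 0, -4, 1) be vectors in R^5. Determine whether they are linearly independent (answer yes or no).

yes

Form the matrix with these vectors as rows and row reduce.
R2 ← R2 − (3/5)·R1: [0, 6/5, 12/5, -8/5, -28/5]
2 nonzero rows, so the 2 vectors span a space of dimension 2.
Since 2 = 2, the vectors are linearly independent.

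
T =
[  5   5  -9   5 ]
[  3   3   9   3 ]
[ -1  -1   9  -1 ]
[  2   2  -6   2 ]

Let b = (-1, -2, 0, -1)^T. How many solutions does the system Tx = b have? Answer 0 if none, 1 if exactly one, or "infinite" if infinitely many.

Row reduce the augmented matrix [T | b].
R2 ← R2 − (3/5)·R1: [0, 0, 72/5, 0, -7/5]
R3 ← R3 + (1/5)·R1: [0, 0, 36/5, 0, -1/5]
R4 ← R4 − (2/5)·R1: [0, 0, -12/5, 0, -3/5]
R3 ← R3 − (1/2)·R2: [0, 0, 0, 0, 1/2]
R4 ← R4 + (1/6)·R2: [0, 0, 0, 0, -5/6]
R4 ← R4 + (5/3)·R3: [0, 0, 0, 0, 0]
The echelon form has 3 nonzero rows; the last pivot sits in the augmented column, so rank(T) = 2 but rank([T|b]) = 3.
Since the ranks differ, the system is inconsistent.
It has no solutions.

0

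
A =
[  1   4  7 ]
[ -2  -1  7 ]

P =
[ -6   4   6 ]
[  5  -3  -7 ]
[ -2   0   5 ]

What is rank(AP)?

First compute AP:
[[  0,  -8,  13],
 [ -7,  -5,  30]]
Now row reduce the product.
Swap R1 ↔ R2
2 nonzero rows, so rank(AP) = 2.

2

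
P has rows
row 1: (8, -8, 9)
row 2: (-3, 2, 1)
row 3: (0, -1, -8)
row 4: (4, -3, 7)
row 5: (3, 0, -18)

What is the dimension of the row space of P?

3

Row reduce to echelon form.
R2 ← R2 + (3/8)·R1: [0, -1, 35/8]
R4 ← R4 − (1/2)·R1: [0, 1, 5/2]
R5 ← R5 − (3/8)·R1: [0, 3, -171/8]
R3 ← R3 − R2: [0, 0, -99/8]
R4 ← R4 + R2: [0, 0, 55/8]
R5 ← R5 + (3)·R2: [0, 0, -33/4]
R4 ← R4 + (5/9)·R3: [0, 0, 0]
R5 ← R5 − (2/3)·R3: [0, 0, 0]
Echelon form has 3 nonzero rows, so rank(P) = 3.
The row space has dimension equal to the rank: 3.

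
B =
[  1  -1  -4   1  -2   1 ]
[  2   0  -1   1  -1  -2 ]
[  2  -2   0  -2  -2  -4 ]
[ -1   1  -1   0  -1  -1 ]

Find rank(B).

4

Row reduce to echelon form.
R2 ← R2 − (2)·R1: [0, 2, 7, -1, 3, -4]
R3 ← R3 − (2)·R1: [0, 0, 8, -4, 2, -6]
R4 ← R4 + R1: [0, 0, -5, 1, -3, 0]
R4 ← R4 + (5/8)·R3: [0, 0, 0, -3/2, -7/4, -15/4]
Echelon form has 4 nonzero rows, so rank(B) = 4.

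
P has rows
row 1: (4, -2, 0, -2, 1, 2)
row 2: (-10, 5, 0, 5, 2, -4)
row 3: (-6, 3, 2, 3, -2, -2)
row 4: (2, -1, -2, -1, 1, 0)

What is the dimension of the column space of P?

Row reduce to echelon form.
R2 ← R2 + (5/2)·R1: [0, 0, 0, 0, 9/2, 1]
R3 ← R3 + (3/2)·R1: [0, 0, 2, 0, -1/2, 1]
R4 ← R4 − (1/2)·R1: [0, 0, -2, 0, 1/2, -1]
Swap R2 ↔ R3
R4 ← R4 + R2: [0, 0, 0, 0, 0, 0]
Echelon form has 3 nonzero rows, so rank(P) = 3.
The column space has dimension equal to the rank: 3.

3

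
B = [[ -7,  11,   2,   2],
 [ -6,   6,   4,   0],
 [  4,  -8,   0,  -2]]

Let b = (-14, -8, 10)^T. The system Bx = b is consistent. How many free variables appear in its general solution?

2

Row reduce the augmented matrix [B | b].
R2 ← R2 − (6/7)·R1: [0, -24/7, 16/7, -12/7, 4]
R3 ← R3 + (4/7)·R1: [0, -12/7, 8/7, -6/7, 2]
R3 ← R3 − (1/2)·R2: [0, 0, 0, 0, 0]
The echelon form has 2 nonzero rows, and every pivot lies in the first 4 columns, so rank(B) = rank([B|b]) = 2.
The system is consistent.
Free variables = (unknowns) − (rank) = 4 − 2 = 2.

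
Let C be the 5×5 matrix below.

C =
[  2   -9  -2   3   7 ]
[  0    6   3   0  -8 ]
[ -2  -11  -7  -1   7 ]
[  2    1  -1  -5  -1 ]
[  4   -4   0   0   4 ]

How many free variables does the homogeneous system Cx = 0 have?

1

Row reduce to echelon form.
R3 ← R3 + R1: [0, -20, -9, 2, 14]
R4 ← R4 − R1: [0, 10, 1, -8, -8]
R5 ← R5 − (2)·R1: [0, 14, 4, -6, -10]
R3 ← R3 + (10/3)·R2: [0, 0, 1, 2, -38/3]
R4 ← R4 − (5/3)·R2: [0, 0, -4, -8, 16/3]
R5 ← R5 − (7/3)·R2: [0, 0, -3, -6, 26/3]
R4 ← R4 + (4)·R3: [0, 0, 0, 0, -136/3]
R5 ← R5 + (3)·R3: [0, 0, 0, 0, -88/3]
R5 ← R5 − (11/17)·R4: [0, 0, 0, 0, 0]
4 nonzero rows, so rank(C) = 4.
C has 5 columns; by rank–nullity, nullity = 5 − 4 = 1.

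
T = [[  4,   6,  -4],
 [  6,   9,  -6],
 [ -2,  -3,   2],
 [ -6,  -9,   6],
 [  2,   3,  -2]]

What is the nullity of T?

2

Row reduce to echelon form.
R2 ← R2 − (3/2)·R1: [0, 0, 0]
R3 ← R3 + (1/2)·R1: [0, 0, 0]
R4 ← R4 + (3/2)·R1: [0, 0, 0]
R5 ← R5 − (1/2)·R1: [0, 0, 0]
1 nonzero row, so rank(T) = 1.
T has 3 columns; by rank–nullity, nullity = 3 − 1 = 2.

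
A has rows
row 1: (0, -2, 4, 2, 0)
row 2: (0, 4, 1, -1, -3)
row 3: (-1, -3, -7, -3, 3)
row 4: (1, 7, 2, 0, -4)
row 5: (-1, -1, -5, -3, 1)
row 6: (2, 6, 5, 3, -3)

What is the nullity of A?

2

Row reduce to echelon form.
Swap R1 ↔ R3
R4 ← R4 + R1: [0, 4, -5, -3, -1]
R5 ← R5 − R1: [0, 2, 2, 0, -2]
R6 ← R6 + (2)·R1: [0, 0, -9, -3, 3]
R3 ← R3 + (1/2)·R2: [0, 0, 9/2, 3/2, -3/2]
R4 ← R4 − R2: [0, 0, -6, -2, 2]
R5 ← R5 − (1/2)·R2: [0, 0, 3/2, 1/2, -1/2]
R4 ← R4 + (4/3)·R3: [0, 0, 0, 0, 0]
R5 ← R5 − (1/3)·R3: [0, 0, 0, 0, 0]
R6 ← R6 + (2)·R3: [0, 0, 0, 0, 0]
3 nonzero rows, so rank(A) = 3.
A has 5 columns; by rank–nullity, nullity = 5 − 3 = 2.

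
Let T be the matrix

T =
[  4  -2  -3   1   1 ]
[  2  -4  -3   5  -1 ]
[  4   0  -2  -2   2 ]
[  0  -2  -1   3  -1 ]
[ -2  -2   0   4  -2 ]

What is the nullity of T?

3

Row reduce to echelon form.
R2 ← R2 − (1/2)·R1: [0, -3, -3/2, 9/2, -3/2]
R3 ← R3 − R1: [0, 2, 1, -3, 1]
R5 ← R5 + (1/2)·R1: [0, -3, -3/2, 9/2, -3/2]
R3 ← R3 + (2/3)·R2: [0, 0, 0, 0, 0]
R4 ← R4 − (2/3)·R2: [0, 0, 0, 0, 0]
R5 ← R5 − R2: [0, 0, 0, 0, 0]
2 nonzero rows, so rank(T) = 2.
T has 5 columns; by rank–nullity, nullity = 5 − 2 = 3.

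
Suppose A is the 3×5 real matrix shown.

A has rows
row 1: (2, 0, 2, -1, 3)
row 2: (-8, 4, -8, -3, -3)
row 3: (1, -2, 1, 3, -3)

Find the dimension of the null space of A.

3

Row reduce to echelon form.
R2 ← R2 + (4)·R1: [0, 4, 0, -7, 9]
R3 ← R3 − (1/2)·R1: [0, -2, 0, 7/2, -9/2]
R3 ← R3 + (1/2)·R2: [0, 0, 0, 0, 0]
2 nonzero rows, so rank(A) = 2.
A has 5 columns; by rank–nullity, nullity = 5 − 2 = 3.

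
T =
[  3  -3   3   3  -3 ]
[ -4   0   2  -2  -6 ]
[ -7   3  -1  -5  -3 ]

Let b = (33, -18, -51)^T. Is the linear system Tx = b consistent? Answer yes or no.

yes

Row reduce the augmented matrix [T | b].
R2 ← R2 + (4/3)·R1: [0, -4, 6, 2, -10, 26]
R3 ← R3 + (7/3)·R1: [0, -4, 6, 2, -10, 26]
R3 ← R3 − R2: [0, 0, 0, 0, 0, 0]
The echelon form has 2 nonzero rows, and every pivot lies in the first 5 columns, so rank(T) = rank([T|b]) = 2.
The system is consistent.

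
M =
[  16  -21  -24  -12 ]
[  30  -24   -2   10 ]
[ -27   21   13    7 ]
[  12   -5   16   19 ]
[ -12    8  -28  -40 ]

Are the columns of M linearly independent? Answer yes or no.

no

Row reduce M to echelon form.
R2 ← R2 − (15/8)·R1: [0, 123/8, 43, 65/2]
R3 ← R3 + (27/16)·R1: [0, -231/16, -55/2, -53/4]
R4 ← R4 − (3/4)·R1: [0, 43/4, 34, 28]
R5 ← R5 + (3/4)·R1: [0, -31/4, -46, -49]
R3 ← R3 + (77/82)·R2: [0, 0, 528/41, 708/41]
R4 ← R4 − (86/123)·R2: [0, 0, 484/123, 649/123]
R5 ← R5 + (62/123)·R2: [0, 0, -2992/123, -4012/123]
R4 ← R4 − (11/36)·R3: [0, 0, 0, 0]
R5 ← R5 + (17/9)·R3: [0, 0, 0, 0]
3 pivots among 4 columns.
Only 3 < 4 pivot columns, so the columns are linearly dependent.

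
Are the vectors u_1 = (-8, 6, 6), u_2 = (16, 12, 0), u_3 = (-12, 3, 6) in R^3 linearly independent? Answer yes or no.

no

Form the matrix with these vectors as rows and row reduce.
R2 ← R2 + (2)·R1: [0, 24, 12]
R3 ← R3 − (3/2)·R1: [0, -6, -3]
R3 ← R3 + (1/4)·R2: [0, 0, 0]
2 nonzero rows, so the 3 vectors span a space of dimension 2.
Since 2 < 3, the vectors are linearly dependent.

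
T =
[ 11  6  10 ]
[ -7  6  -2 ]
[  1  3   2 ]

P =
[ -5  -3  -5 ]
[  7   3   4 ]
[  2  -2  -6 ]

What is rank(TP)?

First compute TP:
[[  7, -35, -91],
 [ 73,  43,  71],
 [ 20,   2,  -5]]
Now row reduce the product.
R2 ← R2 − (73/7)·R1: [0, 408, 1020]
R3 ← R3 − (20/7)·R1: [0, 102, 255]
R3 ← R3 − (1/4)·R2: [0, 0, 0]
2 nonzero rows, so rank(TP) = 2.

2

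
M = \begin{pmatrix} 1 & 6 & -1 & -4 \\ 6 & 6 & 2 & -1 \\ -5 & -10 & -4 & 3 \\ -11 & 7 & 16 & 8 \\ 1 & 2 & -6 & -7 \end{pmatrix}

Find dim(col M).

4

Row reduce to echelon form.
R2 ← R2 − (6)·R1: [0, -30, 8, 23]
R3 ← R3 + (5)·R1: [0, 20, -9, -17]
R4 ← R4 + (11)·R1: [0, 73, 5, -36]
R5 ← R5 − R1: [0, -4, -5, -3]
R3 ← R3 + (2/3)·R2: [0, 0, -11/3, -5/3]
R4 ← R4 + (73/30)·R2: [0, 0, 367/15, 599/30]
R5 ← R5 − (2/15)·R2: [0, 0, -91/15, -91/15]
R4 ← R4 + (367/55)·R3: [0, 0, 0, 973/110]
R5 ← R5 − (91/55)·R3: [0, 0, 0, -182/55]
R5 ← R5 + (52/139)·R4: [0, 0, 0, 0]
Echelon form has 4 nonzero rows, so rank(M) = 4.
The column space has dimension equal to the rank: 4.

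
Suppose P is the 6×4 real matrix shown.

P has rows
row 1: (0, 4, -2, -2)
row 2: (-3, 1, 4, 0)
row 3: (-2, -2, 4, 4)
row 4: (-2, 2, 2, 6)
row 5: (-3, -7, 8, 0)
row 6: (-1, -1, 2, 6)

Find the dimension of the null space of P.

Row reduce to echelon form.
Swap R1 ↔ R2
R3 ← R3 − (2/3)·R1: [0, -8/3, 4/3, 4]
R4 ← R4 − (2/3)·R1: [0, 4/3, -2/3, 6]
R5 ← R5 − R1: [0, -8, 4, 0]
R6 ← R6 − (1/3)·R1: [0, -4/3, 2/3, 6]
R3 ← R3 + (2/3)·R2: [0, 0, 0, 8/3]
R4 ← R4 − (1/3)·R2: [0, 0, 0, 20/3]
R5 ← R5 + (2)·R2: [0, 0, 0, -4]
R6 ← R6 + (1/3)·R2: [0, 0, 0, 16/3]
R4 ← R4 − (5/2)·R3: [0, 0, 0, 0]
R5 ← R5 + (3/2)·R3: [0, 0, 0, 0]
R6 ← R6 − (2)·R3: [0, 0, 0, 0]
3 nonzero rows, so rank(P) = 3.
P has 4 columns; by rank–nullity, nullity = 4 − 3 = 1.

1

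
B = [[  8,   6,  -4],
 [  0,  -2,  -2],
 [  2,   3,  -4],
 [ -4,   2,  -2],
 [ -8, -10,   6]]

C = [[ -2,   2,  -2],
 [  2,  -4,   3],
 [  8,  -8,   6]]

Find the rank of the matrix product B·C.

First compute BC:
[[-36,  24, -22],
 [-20,  24, -18],
 [-30,  24, -19],
 [ -4,   0,   2],
 [ 44, -24,  22]]
Now row reduce the product.
R2 ← R2 − (5/9)·R1: [0, 32/3, -52/9]
R3 ← R3 − (5/6)·R1: [0, 4, -2/3]
R4 ← R4 − (1/9)·R1: [0, -8/3, 40/9]
R5 ← R5 + (11/9)·R1: [0, 16/3, -44/9]
R3 ← R3 − (3/8)·R2: [0, 0, 3/2]
R4 ← R4 + (1/4)·R2: [0, 0, 3]
R5 ← R5 − (1/2)·R2: [0, 0, -2]
R4 ← R4 − (2)·R3: [0, 0, 0]
R5 ← R5 + (4/3)·R3: [0, 0, 0]
3 nonzero rows, so rank(BC) = 3.

3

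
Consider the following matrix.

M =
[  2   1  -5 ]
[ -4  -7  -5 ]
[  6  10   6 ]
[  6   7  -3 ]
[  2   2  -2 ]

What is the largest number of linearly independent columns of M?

Row reduce to echelon form.
R2 ← R2 + (2)·R1: [0, -5, -15]
R3 ← R3 − (3)·R1: [0, 7, 21]
R4 ← R4 − (3)·R1: [0, 4, 12]
R5 ← R5 − R1: [0, 1, 3]
R3 ← R3 + (7/5)·R2: [0, 0, 0]
R4 ← R4 + (4/5)·R2: [0, 0, 0]
R5 ← R5 + (1/5)·R2: [0, 0, 0]
Echelon form has 2 nonzero rows, so rank(M) = 2.
The rank gives the maximum number of linearly independent columns: 2.

2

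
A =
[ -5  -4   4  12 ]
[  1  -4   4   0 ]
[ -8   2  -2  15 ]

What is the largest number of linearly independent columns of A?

Row reduce to echelon form.
R2 ← R2 + (1/5)·R1: [0, -24/5, 24/5, 12/5]
R3 ← R3 − (8/5)·R1: [0, 42/5, -42/5, -21/5]
R3 ← R3 + (7/4)·R2: [0, 0, 0, 0]
Echelon form has 2 nonzero rows, so rank(A) = 2.
The rank gives the maximum number of linearly independent columns: 2.

2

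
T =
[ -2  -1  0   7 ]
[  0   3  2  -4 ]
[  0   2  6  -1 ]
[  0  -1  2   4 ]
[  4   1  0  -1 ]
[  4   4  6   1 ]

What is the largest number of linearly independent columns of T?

4

Row reduce to echelon form.
R5 ← R5 + (2)·R1: [0, -1, 0, 13]
R6 ← R6 + (2)·R1: [0, 2, 6, 15]
R3 ← R3 − (2/3)·R2: [0, 0, 14/3, 5/3]
R4 ← R4 + (1/3)·R2: [0, 0, 8/3, 8/3]
R5 ← R5 + (1/3)·R2: [0, 0, 2/3, 35/3]
R6 ← R6 − (2/3)·R2: [0, 0, 14/3, 53/3]
R4 ← R4 − (4/7)·R3: [0, 0, 0, 12/7]
R5 ← R5 − (1/7)·R3: [0, 0, 0, 80/7]
R6 ← R6 − R3: [0, 0, 0, 16]
R5 ← R5 − (20/3)·R4: [0, 0, 0, 0]
R6 ← R6 − (28/3)·R4: [0, 0, 0, 0]
Echelon form has 4 nonzero rows, so rank(T) = 4.
The rank gives the maximum number of linearly independent columns: 4.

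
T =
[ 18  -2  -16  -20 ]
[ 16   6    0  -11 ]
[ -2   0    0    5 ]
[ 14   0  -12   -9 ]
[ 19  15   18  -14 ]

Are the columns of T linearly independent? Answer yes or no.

no

Row reduce T to echelon form.
R2 ← R2 − (8/9)·R1: [0, 70/9, 128/9, 61/9]
R3 ← R3 + (1/9)·R1: [0, -2/9, -16/9, 25/9]
R4 ← R4 − (7/9)·R1: [0, 14/9, 4/9, 59/9]
R5 ← R5 − (19/18)·R1: [0, 154/9, 314/9, 64/9]
R3 ← R3 + (1/35)·R2: [0, 0, -48/35, 104/35]
R4 ← R4 − (1/5)·R2: [0, 0, -12/5, 26/5]
R5 ← R5 − (11/5)·R2: [0, 0, 18/5, -39/5]
R4 ← R4 − (7/4)·R3: [0, 0, 0, 0]
R5 ← R5 + (21/8)·R3: [0, 0, 0, 0]
3 pivots among 4 columns.
Only 3 < 4 pivot columns, so the columns are linearly dependent.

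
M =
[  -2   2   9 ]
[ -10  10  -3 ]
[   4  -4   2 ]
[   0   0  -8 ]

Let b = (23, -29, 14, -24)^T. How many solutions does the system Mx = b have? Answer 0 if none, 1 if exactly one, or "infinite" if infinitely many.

Row reduce the augmented matrix [M | b].
R2 ← R2 − (5)·R1: [0, 0, -48, -144]
R3 ← R3 + (2)·R1: [0, 0, 20, 60]
R3 ← R3 + (5/12)·R2: [0, 0, 0, 0]
R4 ← R4 − (1/6)·R2: [0, 0, 0, 0]
The echelon form has 2 nonzero rows, and every pivot lies in the first 3 columns, so rank(M) = rank([M|b]) = 2.
The system is consistent.
rank = 2 < 3 unknowns, so there are infinitely many solutions.

infinite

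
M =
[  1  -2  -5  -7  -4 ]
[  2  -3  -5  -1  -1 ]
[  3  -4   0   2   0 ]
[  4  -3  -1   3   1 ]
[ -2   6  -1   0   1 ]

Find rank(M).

Row reduce to echelon form.
R2 ← R2 − (2)·R1: [0, 1, 5, 13, 7]
R3 ← R3 − (3)·R1: [0, 2, 15, 23, 12]
R4 ← R4 − (4)·R1: [0, 5, 19, 31, 17]
R5 ← R5 + (2)·R1: [0, 2, -11, -14, -7]
R3 ← R3 − (2)·R2: [0, 0, 5, -3, -2]
R4 ← R4 − (5)·R2: [0, 0, -6, -34, -18]
R5 ← R5 − (2)·R2: [0, 0, -21, -40, -21]
R4 ← R4 + (6/5)·R3: [0, 0, 0, -188/5, -102/5]
R5 ← R5 + (21/5)·R3: [0, 0, 0, -263/5, -147/5]
R5 ← R5 − (263/188)·R4: [0, 0, 0, 0, -81/94]
Echelon form has 5 nonzero rows, so rank(M) = 5.

5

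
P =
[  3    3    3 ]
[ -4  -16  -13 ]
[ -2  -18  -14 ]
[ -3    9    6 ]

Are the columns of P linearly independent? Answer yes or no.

no

Row reduce P to echelon form.
R2 ← R2 + (4/3)·R1: [0, -12, -9]
R3 ← R3 + (2/3)·R1: [0, -16, -12]
R4 ← R4 + R1: [0, 12, 9]
R3 ← R3 − (4/3)·R2: [0, 0, 0]
R4 ← R4 + R2: [0, 0, 0]
2 pivots among 3 columns.
Only 2 < 3 pivot columns, so the columns are linearly dependent.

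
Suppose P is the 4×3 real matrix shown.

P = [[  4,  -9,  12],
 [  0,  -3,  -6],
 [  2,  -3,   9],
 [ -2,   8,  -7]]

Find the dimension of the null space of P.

0

Row reduce to echelon form.
R3 ← R3 − (1/2)·R1: [0, 3/2, 3]
R4 ← R4 + (1/2)·R1: [0, 7/2, -1]
R3 ← R3 + (1/2)·R2: [0, 0, 0]
R4 ← R4 + (7/6)·R2: [0, 0, -8]
Swap R3 ↔ R4
3 nonzero rows, so rank(P) = 3.
P has 3 columns; by rank–nullity, nullity = 3 − 3 = 0.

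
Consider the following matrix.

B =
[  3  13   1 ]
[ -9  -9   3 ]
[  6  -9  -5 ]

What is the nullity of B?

Row reduce to echelon form.
R2 ← R2 + (3)·R1: [0, 30, 6]
R3 ← R3 − (2)·R1: [0, -35, -7]
R3 ← R3 + (7/6)·R2: [0, 0, 0]
2 nonzero rows, so rank(B) = 2.
B has 3 columns; by rank–nullity, nullity = 3 − 2 = 1.

1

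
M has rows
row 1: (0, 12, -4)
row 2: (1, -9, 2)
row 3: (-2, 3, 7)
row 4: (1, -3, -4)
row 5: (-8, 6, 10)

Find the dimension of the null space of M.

0

Row reduce to echelon form.
Swap R1 ↔ R2
R3 ← R3 + (2)·R1: [0, -15, 11]
R4 ← R4 − R1: [0, 6, -6]
R5 ← R5 + (8)·R1: [0, -66, 26]
R3 ← R3 + (5/4)·R2: [0, 0, 6]
R4 ← R4 − (1/2)·R2: [0, 0, -4]
R5 ← R5 + (11/2)·R2: [0, 0, 4]
R4 ← R4 + (2/3)·R3: [0, 0, 0]
R5 ← R5 − (2/3)·R3: [0, 0, 0]
3 nonzero rows, so rank(M) = 3.
M has 3 columns; by rank–nullity, nullity = 3 − 3 = 0.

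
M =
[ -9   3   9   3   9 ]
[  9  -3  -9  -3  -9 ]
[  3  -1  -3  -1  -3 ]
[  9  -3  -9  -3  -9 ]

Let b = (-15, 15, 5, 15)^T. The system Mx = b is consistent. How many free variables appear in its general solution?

4

Row reduce the augmented matrix [M | b].
R2 ← R2 + R1: [0, 0, 0, 0, 0, 0]
R3 ← R3 + (1/3)·R1: [0, 0, 0, 0, 0, 0]
R4 ← R4 + R1: [0, 0, 0, 0, 0, 0]
The echelon form has 1 nonzero rows, and every pivot lies in the first 5 columns, so rank(M) = rank([M|b]) = 1.
The system is consistent.
Free variables = (unknowns) − (rank) = 5 − 1 = 4.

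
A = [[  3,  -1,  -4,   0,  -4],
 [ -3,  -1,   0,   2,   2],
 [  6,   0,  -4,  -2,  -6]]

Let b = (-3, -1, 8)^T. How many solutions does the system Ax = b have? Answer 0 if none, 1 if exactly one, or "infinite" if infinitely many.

Row reduce the augmented matrix [A | b].
R2 ← R2 + R1: [0, -2, -4, 2, -2, -4]
R3 ← R3 − (2)·R1: [0, 2, 4, -2, 2, 14]
R3 ← R3 + R2: [0, 0, 0, 0, 0, 10]
The echelon form has 3 nonzero rows; the last pivot sits in the augmented column, so rank(A) = 2 but rank([A|b]) = 3.
Since the ranks differ, the system is inconsistent.
It has no solutions.

0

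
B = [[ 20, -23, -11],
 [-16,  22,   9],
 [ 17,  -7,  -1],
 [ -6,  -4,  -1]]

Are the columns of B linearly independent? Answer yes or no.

Row reduce B to echelon form.
R2 ← R2 + (4/5)·R1: [0, 18/5, 1/5]
R3 ← R3 − (17/20)·R1: [0, 251/20, 167/20]
R4 ← R4 + (3/10)·R1: [0, -109/10, -43/10]
R3 ← R3 − (251/72)·R2: [0, 0, 551/72]
R4 ← R4 + (109/36)·R2: [0, 0, -133/36]
R4 ← R4 + (14/29)·R3: [0, 0, 0]
3 pivots among 3 columns.
Every column is a pivot column, so the columns are linearly independent.

yes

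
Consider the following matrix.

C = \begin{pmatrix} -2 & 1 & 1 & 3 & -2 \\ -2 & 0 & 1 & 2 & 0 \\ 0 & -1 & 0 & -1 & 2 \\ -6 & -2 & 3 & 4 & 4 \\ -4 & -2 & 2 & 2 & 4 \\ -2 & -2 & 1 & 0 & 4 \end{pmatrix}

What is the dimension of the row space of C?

2

Row reduce to echelon form.
R2 ← R2 − R1: [0, -1, 0, -1, 2]
R4 ← R4 − (3)·R1: [0, -5, 0, -5, 10]
R5 ← R5 − (2)·R1: [0, -4, 0, -4, 8]
R6 ← R6 − R1: [0, -3, 0, -3, 6]
R3 ← R3 − R2: [0, 0, 0, 0, 0]
R4 ← R4 − (5)·R2: [0, 0, 0, 0, 0]
R5 ← R5 − (4)·R2: [0, 0, 0, 0, 0]
R6 ← R6 − (3)·R2: [0, 0, 0, 0, 0]
Echelon form has 2 nonzero rows, so rank(C) = 2.
The row space has dimension equal to the rank: 2.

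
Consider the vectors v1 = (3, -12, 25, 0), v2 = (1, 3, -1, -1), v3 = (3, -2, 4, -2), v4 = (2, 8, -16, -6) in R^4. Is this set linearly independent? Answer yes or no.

yes

Form the matrix with these vectors as rows and row reduce.
R2 ← R2 − (1/3)·R1: [0, 7, -28/3, -1]
R3 ← R3 − R1: [0, 10, -21, -2]
R4 ← R4 − (2/3)·R1: [0, 16, -98/3, -6]
R3 ← R3 − (10/7)·R2: [0, 0, -23/3, -4/7]
R4 ← R4 − (16/7)·R2: [0, 0, -34/3, -26/7]
R4 ← R4 − (34/23)·R3: [0, 0, 0, -66/23]
4 nonzero rows, so the 4 vectors span a space of dimension 4.
Since 4 = 4, the vectors are linearly independent.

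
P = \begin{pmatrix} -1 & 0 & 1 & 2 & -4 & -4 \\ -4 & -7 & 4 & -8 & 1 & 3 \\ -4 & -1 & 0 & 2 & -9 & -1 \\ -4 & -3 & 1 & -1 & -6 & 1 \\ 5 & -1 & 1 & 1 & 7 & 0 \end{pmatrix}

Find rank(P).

4

Row reduce to echelon form.
R2 ← R2 − (4)·R1: [0, -7, 0, -16, 17, 19]
R3 ← R3 − (4)·R1: [0, -1, -4, -6, 7, 15]
R4 ← R4 − (4)·R1: [0, -3, -3, -9, 10, 17]
R5 ← R5 + (5)·R1: [0, -1, 6, 11, -13, -20]
R3 ← R3 − (1/7)·R2: [0, 0, -4, -26/7, 32/7, 86/7]
R4 ← R4 − (3/7)·R2: [0, 0, -3, -15/7, 19/7, 62/7]
R5 ← R5 − (1/7)·R2: [0, 0, 6, 93/7, -108/7, -159/7]
R4 ← R4 − (3/4)·R3: [0, 0, 0, 9/14, -5/7, -5/14]
R5 ← R5 + (3/2)·R3: [0, 0, 0, 54/7, -60/7, -30/7]
R5 ← R5 − (12)·R4: [0, 0, 0, 0, 0, 0]
Echelon form has 4 nonzero rows, so rank(P) = 4.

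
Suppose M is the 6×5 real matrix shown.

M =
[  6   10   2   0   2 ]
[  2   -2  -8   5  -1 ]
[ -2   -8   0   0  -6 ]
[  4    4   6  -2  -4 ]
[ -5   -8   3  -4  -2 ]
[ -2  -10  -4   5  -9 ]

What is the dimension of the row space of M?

4

Row reduce to echelon form.
R2 ← R2 − (1/3)·R1: [0, -16/3, -26/3, 5, -5/3]
R3 ← R3 + (1/3)·R1: [0, -14/3, 2/3, 0, -16/3]
R4 ← R4 − (2/3)·R1: [0, -8/3, 14/3, -2, -16/3]
R5 ← R5 + (5/6)·R1: [0, 1/3, 14/3, -4, -1/3]
R6 ← R6 + (1/3)·R1: [0, -20/3, -10/3, 5, -25/3]
R3 ← R3 − (7/8)·R2: [0, 0, 33/4, -35/8, -31/8]
R4 ← R4 − (1/2)·R2: [0, 0, 9, -9/2, -9/2]
R5 ← R5 + (1/16)·R2: [0, 0, 33/8, -59/16, -7/16]
R6 ← R6 − (5/4)·R2: [0, 0, 15/2, -5/4, -25/4]
R4 ← R4 − (12/11)·R3: [0, 0, 0, 3/11, -3/11]
R5 ← R5 − (1/2)·R3: [0, 0, 0, -3/2, 3/2]
R6 ← R6 − (10/11)·R3: [0, 0, 0, 30/11, -30/11]
R5 ← R5 + (11/2)·R4: [0, 0, 0, 0, 0]
R6 ← R6 − (10)·R4: [0, 0, 0, 0, 0]
Echelon form has 4 nonzero rows, so rank(M) = 4.
The row space has dimension equal to the rank: 4.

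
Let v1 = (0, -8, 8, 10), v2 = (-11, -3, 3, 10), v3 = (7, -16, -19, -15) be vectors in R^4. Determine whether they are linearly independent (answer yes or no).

Form the matrix with these vectors as rows and row reduce.
Swap R1 ↔ R2
R3 ← R3 + (7/11)·R1: [0, -197/11, -188/11, -95/11]
R3 ← R3 − (197/88)·R2: [0, 0, -35, -1365/44]
3 nonzero rows, so the 3 vectors span a space of dimension 3.
Since 3 = 3, the vectors are linearly independent.

yes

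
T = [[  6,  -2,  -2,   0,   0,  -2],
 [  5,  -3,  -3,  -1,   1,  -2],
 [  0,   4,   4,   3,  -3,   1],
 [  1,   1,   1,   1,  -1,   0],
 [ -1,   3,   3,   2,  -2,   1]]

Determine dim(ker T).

4

Row reduce to echelon form.
R2 ← R2 − (5/6)·R1: [0, -4/3, -4/3, -1, 1, -1/3]
R4 ← R4 − (1/6)·R1: [0, 4/3, 4/3, 1, -1, 1/3]
R5 ← R5 + (1/6)·R1: [0, 8/3, 8/3, 2, -2, 2/3]
R3 ← R3 + (3)·R2: [0, 0, 0, 0, 0, 0]
R4 ← R4 + R2: [0, 0, 0, 0, 0, 0]
R5 ← R5 + (2)·R2: [0, 0, 0, 0, 0, 0]
2 nonzero rows, so rank(T) = 2.
T has 6 columns; by rank–nullity, nullity = 6 − 2 = 4.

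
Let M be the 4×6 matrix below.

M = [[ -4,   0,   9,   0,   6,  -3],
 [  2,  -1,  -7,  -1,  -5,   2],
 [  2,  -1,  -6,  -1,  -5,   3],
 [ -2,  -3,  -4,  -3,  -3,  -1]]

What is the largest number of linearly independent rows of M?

Row reduce to echelon form.
R2 ← R2 + (1/2)·R1: [0, -1, -5/2, -1, -2, 1/2]
R3 ← R3 + (1/2)·R1: [0, -1, -3/2, -1, -2, 3/2]
R4 ← R4 − (1/2)·R1: [0, -3, -17/2, -3, -6, 1/2]
R3 ← R3 − R2: [0, 0, 1, 0, 0, 1]
R4 ← R4 − (3)·R2: [0, 0, -1, 0, 0, -1]
R4 ← R4 + R3: [0, 0, 0, 0, 0, 0]
Echelon form has 3 nonzero rows, so rank(M) = 3.
The rank gives the maximum number of linearly independent rows: 3.

3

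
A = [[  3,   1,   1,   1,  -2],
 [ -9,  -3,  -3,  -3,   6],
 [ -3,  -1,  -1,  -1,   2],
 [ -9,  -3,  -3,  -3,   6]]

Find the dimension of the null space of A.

Row reduce to echelon form.
R2 ← R2 + (3)·R1: [0, 0, 0, 0, 0]
R3 ← R3 + R1: [0, 0, 0, 0, 0]
R4 ← R4 + (3)·R1: [0, 0, 0, 0, 0]
1 nonzero row, so rank(A) = 1.
A has 5 columns; by rank–nullity, nullity = 5 − 1 = 4.

4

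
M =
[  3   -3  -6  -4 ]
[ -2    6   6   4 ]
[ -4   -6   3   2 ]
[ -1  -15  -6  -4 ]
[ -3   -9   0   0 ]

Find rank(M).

2

Row reduce to echelon form.
R2 ← R2 + (2/3)·R1: [0, 4, 2, 4/3]
R3 ← R3 + (4/3)·R1: [0, -10, -5, -10/3]
R4 ← R4 + (1/3)·R1: [0, -16, -8, -16/3]
R5 ← R5 + R1: [0, -12, -6, -4]
R3 ← R3 + (5/2)·R2: [0, 0, 0, 0]
R4 ← R4 + (4)·R2: [0, 0, 0, 0]
R5 ← R5 + (3)·R2: [0, 0, 0, 0]
Echelon form has 2 nonzero rows, so rank(M) = 2.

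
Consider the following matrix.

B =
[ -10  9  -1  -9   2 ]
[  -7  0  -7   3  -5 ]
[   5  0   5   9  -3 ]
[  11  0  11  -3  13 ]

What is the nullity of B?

1

Row reduce to echelon form.
R2 ← R2 − (7/10)·R1: [0, -63/10, -63/10, 93/10, -32/5]
R3 ← R3 + (1/2)·R1: [0, 9/2, 9/2, 9/2, -2]
R4 ← R4 + (11/10)·R1: [0, 99/10, 99/10, -129/10, 76/5]
R3 ← R3 + (5/7)·R2: [0, 0, 0, 78/7, -46/7]
R4 ← R4 + (11/7)·R2: [0, 0, 0, 12/7, 36/7]
R4 ← R4 − (2/13)·R3: [0, 0, 0, 0, 80/13]
4 nonzero rows, so rank(B) = 4.
B has 5 columns; by rank–nullity, nullity = 5 − 4 = 1.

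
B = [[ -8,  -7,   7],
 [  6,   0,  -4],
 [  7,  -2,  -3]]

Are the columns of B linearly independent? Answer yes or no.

yes

Row reduce B to echelon form.
R2 ← R2 + (3/4)·R1: [0, -21/4, 5/4]
R3 ← R3 + (7/8)·R1: [0, -65/8, 25/8]
R3 ← R3 − (65/42)·R2: [0, 0, 25/21]
3 pivots among 3 columns.
Every column is a pivot column, so the columns are linearly independent.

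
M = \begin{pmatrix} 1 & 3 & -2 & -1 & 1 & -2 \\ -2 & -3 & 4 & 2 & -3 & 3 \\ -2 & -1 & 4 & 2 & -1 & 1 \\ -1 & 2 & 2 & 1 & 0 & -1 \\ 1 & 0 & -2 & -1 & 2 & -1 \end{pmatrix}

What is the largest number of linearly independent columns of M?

Row reduce to echelon form.
R2 ← R2 + (2)·R1: [0, 3, 0, 0, -1, -1]
R3 ← R3 + (2)·R1: [0, 5, 0, 0, 1, -3]
R4 ← R4 + R1: [0, 5, 0, 0, 1, -3]
R5 ← R5 − R1: [0, -3, 0, 0, 1, 1]
R3 ← R3 − (5/3)·R2: [0, 0, 0, 0, 8/3, -4/3]
R4 ← R4 − (5/3)·R2: [0, 0, 0, 0, 8/3, -4/3]
R5 ← R5 + R2: [0, 0, 0, 0, 0, 0]
R4 ← R4 − R3: [0, 0, 0, 0, 0, 0]
Echelon form has 3 nonzero rows, so rank(M) = 3.
The rank gives the maximum number of linearly independent columns: 3.

3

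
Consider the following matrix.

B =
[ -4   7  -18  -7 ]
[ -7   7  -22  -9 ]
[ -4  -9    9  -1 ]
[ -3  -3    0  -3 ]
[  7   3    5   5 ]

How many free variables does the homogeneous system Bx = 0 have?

Row reduce to echelon form.
R2 ← R2 − (7/4)·R1: [0, -21/4, 19/2, 13/4]
R3 ← R3 − R1: [0, -16, 27, 6]
R4 ← R4 − (3/4)·R1: [0, -33/4, 27/2, 9/4]
R5 ← R5 + (7/4)·R1: [0, 61/4, -53/2, -29/4]
R3 ← R3 − (64/21)·R2: [0, 0, -41/21, -82/21]
R4 ← R4 − (11/7)·R2: [0, 0, -10/7, -20/7]
R5 ← R5 + (61/21)·R2: [0, 0, 23/21, 46/21]
R4 ← R4 − (30/41)·R3: [0, 0, 0, 0]
R5 ← R5 + (23/41)·R3: [0, 0, 0, 0]
3 nonzero rows, so rank(B) = 3.
B has 4 columns; by rank–nullity, nullity = 4 − 3 = 1.

1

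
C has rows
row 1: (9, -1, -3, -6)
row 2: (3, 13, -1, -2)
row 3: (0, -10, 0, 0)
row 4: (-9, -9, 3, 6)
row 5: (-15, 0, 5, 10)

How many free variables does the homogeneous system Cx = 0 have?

Row reduce to echelon form.
R2 ← R2 − (1/3)·R1: [0, 40/3, 0, 0]
R4 ← R4 + R1: [0, -10, 0, 0]
R5 ← R5 + (5/3)·R1: [0, -5/3, 0, 0]
R3 ← R3 + (3/4)·R2: [0, 0, 0, 0]
R4 ← R4 + (3/4)·R2: [0, 0, 0, 0]
R5 ← R5 + (1/8)·R2: [0, 0, 0, 0]
2 nonzero rows, so rank(C) = 2.
C has 4 columns; by rank–nullity, nullity = 4 − 2 = 2.

2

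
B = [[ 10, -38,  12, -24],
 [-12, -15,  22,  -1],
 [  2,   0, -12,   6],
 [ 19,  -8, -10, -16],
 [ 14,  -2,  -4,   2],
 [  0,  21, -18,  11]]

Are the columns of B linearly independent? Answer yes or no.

yes

Row reduce B to echelon form.
R2 ← R2 + (6/5)·R1: [0, -303/5, 182/5, -149/5]
R3 ← R3 − (1/5)·R1: [0, 38/5, -72/5, 54/5]
R4 ← R4 − (19/10)·R1: [0, 321/5, -164/5, 148/5]
R5 ← R5 − (7/5)·R1: [0, 256/5, -104/5, 178/5]
R3 ← R3 + (38/303)·R2: [0, 0, -2980/303, 2140/303]
R4 ← R4 + (107/101)·R2: [0, 0, 582/101, -199/101]
R5 ← R5 + (256/303)·R2: [0, 0, 3016/303, 3158/303]
R6 ← R6 + (35/101)·R2: [0, 0, -544/101, 68/101]
R4 ← R4 + (873/1490)·R3: [0, 0, 0, 323/149]
R5 ← R5 + (754/745)·R3: [0, 0, 0, 2618/149]
R6 ← R6 − (408/745)·R3: [0, 0, 0, -476/149]
R5 ← R5 − (154/19)·R4: [0, 0, 0, 0]
R6 ← R6 + (28/19)·R4: [0, 0, 0, 0]
4 pivots among 4 columns.
Every column is a pivot column, so the columns are linearly independent.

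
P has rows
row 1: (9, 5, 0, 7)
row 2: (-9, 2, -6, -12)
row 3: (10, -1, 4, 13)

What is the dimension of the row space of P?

3

Row reduce to echelon form.
R2 ← R2 + R1: [0, 7, -6, -5]
R3 ← R3 − (10/9)·R1: [0, -59/9, 4, 47/9]
R3 ← R3 + (59/63)·R2: [0, 0, -34/21, 34/63]
Echelon form has 3 nonzero rows, so rank(P) = 3.
The row space has dimension equal to the rank: 3.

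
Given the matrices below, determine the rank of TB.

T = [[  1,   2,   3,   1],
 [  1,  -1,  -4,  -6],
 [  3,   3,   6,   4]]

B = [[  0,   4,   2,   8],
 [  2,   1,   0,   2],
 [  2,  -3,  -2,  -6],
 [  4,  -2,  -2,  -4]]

2

First compute TB:
[[ 14,  -5,  -6, -10],
 [-34,  27,  22,  54],
 [ 34, -11, -14, -22]]
Now row reduce the product.
R2 ← R2 + (17/7)·R1: [0, 104/7, 52/7, 208/7]
R3 ← R3 − (17/7)·R1: [0, 8/7, 4/7, 16/7]
R3 ← R3 − (1/13)·R2: [0, 0, 0, 0]
2 nonzero rows, so rank(TB) = 2.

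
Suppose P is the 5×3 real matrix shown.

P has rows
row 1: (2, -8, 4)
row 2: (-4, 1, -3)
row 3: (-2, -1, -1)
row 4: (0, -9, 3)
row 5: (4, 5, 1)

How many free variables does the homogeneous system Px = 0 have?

Row reduce to echelon form.
R2 ← R2 + (2)·R1: [0, -15, 5]
R3 ← R3 + R1: [0, -9, 3]
R5 ← R5 − (2)·R1: [0, 21, -7]
R3 ← R3 − (3/5)·R2: [0, 0, 0]
R4 ← R4 − (3/5)·R2: [0, 0, 0]
R5 ← R5 + (7/5)·R2: [0, 0, 0]
2 nonzero rows, so rank(P) = 2.
P has 3 columns; by rank–nullity, nullity = 3 − 2 = 1.

1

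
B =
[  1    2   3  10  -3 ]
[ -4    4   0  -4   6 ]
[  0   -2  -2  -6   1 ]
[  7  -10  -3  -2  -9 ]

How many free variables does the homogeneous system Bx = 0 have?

3

Row reduce to echelon form.
R2 ← R2 + (4)·R1: [0, 12, 12, 36, -6]
R4 ← R4 − (7)·R1: [0, -24, -24, -72, 12]
R3 ← R3 + (1/6)·R2: [0, 0, 0, 0, 0]
R4 ← R4 + (2)·R2: [0, 0, 0, 0, 0]
2 nonzero rows, so rank(B) = 2.
B has 5 columns; by rank–nullity, nullity = 5 − 2 = 3.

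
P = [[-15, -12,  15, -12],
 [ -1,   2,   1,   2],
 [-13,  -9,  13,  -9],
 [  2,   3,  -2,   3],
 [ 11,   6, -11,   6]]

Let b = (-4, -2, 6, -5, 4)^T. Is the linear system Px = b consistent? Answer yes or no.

Row reduce the augmented matrix [P | b].
R2 ← R2 − (1/15)·R1: [0, 14/5, 0, 14/5, -26/15]
R3 ← R3 − (13/15)·R1: [0, 7/5, 0, 7/5, 142/15]
R4 ← R4 + (2/15)·R1: [0, 7/5, 0, 7/5, -83/15]
R5 ← R5 + (11/15)·R1: [0, -14/5, 0, -14/5, 16/15]
R3 ← R3 − (1/2)·R2: [0, 0, 0, 0, 31/3]
R4 ← R4 − (1/2)·R2: [0, 0, 0, 0, -14/3]
R5 ← R5 + R2: [0, 0, 0, 0, -2/3]
R4 ← R4 + (14/31)·R3: [0, 0, 0, 0, 0]
R5 ← R5 + (2/31)·R3: [0, 0, 0, 0, 0]
The echelon form has 3 nonzero rows; the last pivot sits in the augmented column, so rank(P) = 2 but rank([P|b]) = 3.
Since the ranks differ, the system is inconsistent.

no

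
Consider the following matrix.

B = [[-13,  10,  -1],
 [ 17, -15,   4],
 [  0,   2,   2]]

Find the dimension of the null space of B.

Row reduce to echelon form.
R2 ← R2 + (17/13)·R1: [0, -25/13, 35/13]
R3 ← R3 + (26/25)·R2: [0, 0, 24/5]
3 nonzero rows, so rank(B) = 3.
B has 3 columns; by rank–nullity, nullity = 3 − 3 = 0.

0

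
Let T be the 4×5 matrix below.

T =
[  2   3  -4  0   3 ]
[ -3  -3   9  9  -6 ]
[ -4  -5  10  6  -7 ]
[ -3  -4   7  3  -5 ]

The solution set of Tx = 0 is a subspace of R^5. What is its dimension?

3

Row reduce to echelon form.
R2 ← R2 + (3/2)·R1: [0, 3/2, 3, 9, -3/2]
R3 ← R3 + (2)·R1: [0, 1, 2, 6, -1]
R4 ← R4 + (3/2)·R1: [0, 1/2, 1, 3, -1/2]
R3 ← R3 − (2/3)·R2: [0, 0, 0, 0, 0]
R4 ← R4 − (1/3)·R2: [0, 0, 0, 0, 0]
2 nonzero rows, so rank(T) = 2.
T has 5 columns; by rank–nullity, nullity = 5 − 2 = 3.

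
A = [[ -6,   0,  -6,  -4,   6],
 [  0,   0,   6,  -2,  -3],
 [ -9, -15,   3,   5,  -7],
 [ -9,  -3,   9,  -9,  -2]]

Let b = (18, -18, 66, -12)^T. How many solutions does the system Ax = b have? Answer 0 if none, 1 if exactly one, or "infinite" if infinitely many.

Row reduce the augmented matrix [A | b].
R3 ← R3 − (3/2)·R1: [0, -15, 12, 11, -16, 39]
R4 ← R4 − (3/2)·R1: [0, -3, 18, -3, -11, -39]
Swap R2 ↔ R3
R4 ← R4 − (1/5)·R2: [0, 0, 78/5, -26/5, -39/5, -234/5]
R4 ← R4 − (13/5)·R3: [0, 0, 0, 0, 0, 0]
The echelon form has 3 nonzero rows, and every pivot lies in the first 5 columns, so rank(A) = rank([A|b]) = 3.
The system is consistent.
rank = 3 < 5 unknowns, so there are infinitely many solutions.

infinite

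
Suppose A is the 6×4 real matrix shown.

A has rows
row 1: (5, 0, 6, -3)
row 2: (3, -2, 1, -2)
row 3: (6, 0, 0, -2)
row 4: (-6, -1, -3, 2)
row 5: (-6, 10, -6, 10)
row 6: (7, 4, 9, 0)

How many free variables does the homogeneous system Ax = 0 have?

0

Row reduce to echelon form.
R2 ← R2 − (3/5)·R1: [0, -2, -13/5, -1/5]
R3 ← R3 − (6/5)·R1: [0, 0, -36/5, 8/5]
R4 ← R4 + (6/5)·R1: [0, -1, 21/5, -8/5]
R5 ← R5 + (6/5)·R1: [0, 10, 6/5, 32/5]
R6 ← R6 − (7/5)·R1: [0, 4, 3/5, 21/5]
R4 ← R4 − (1/2)·R2: [0, 0, 11/2, -3/2]
R5 ← R5 + (5)·R2: [0, 0, -59/5, 27/5]
R6 ← R6 + (2)·R2: [0, 0, -23/5, 19/5]
R4 ← R4 + (55/72)·R3: [0, 0, 0, -5/18]
R5 ← R5 − (59/36)·R3: [0, 0, 0, 25/9]
R6 ← R6 − (23/36)·R3: [0, 0, 0, 25/9]
R5 ← R5 + (10)·R4: [0, 0, 0, 0]
R6 ← R6 + (10)·R4: [0, 0, 0, 0]
4 nonzero rows, so rank(A) = 4.
A has 4 columns; by rank–nullity, nullity = 4 − 4 = 0.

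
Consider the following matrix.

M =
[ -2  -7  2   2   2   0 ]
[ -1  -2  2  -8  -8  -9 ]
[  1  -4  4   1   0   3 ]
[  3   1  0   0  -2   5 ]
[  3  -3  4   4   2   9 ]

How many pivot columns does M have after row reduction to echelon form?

Row reduce to echelon form.
R2 ← R2 − (1/2)·R1: [0, 3/2, 1, -9, -9, -9]
R3 ← R3 + (1/2)·R1: [0, -15/2, 5, 2, 1, 3]
R4 ← R4 + (3/2)·R1: [0, -19/2, 3, 3, 1, 5]
R5 ← R5 + (3/2)·R1: [0, -27/2, 7, 7, 5, 9]
R3 ← R3 + (5)·R2: [0, 0, 10, -43, -44, -42]
R4 ← R4 + (19/3)·R2: [0, 0, 28/3, -54, -56, -52]
R5 ← R5 + (9)·R2: [0, 0, 16, -74, -76, -72]
R4 ← R4 − (14/15)·R3: [0, 0, 0, -208/15, -224/15, -64/5]
R5 ← R5 − (8/5)·R3: [0, 0, 0, -26/5, -28/5, -24/5]
R5 ← R5 − (3/8)·R4: [0, 0, 0, 0, 0, 0]
Echelon form has 4 nonzero rows, so rank(M) = 4.
Each nonzero row contributes one pivot column: 4 pivot columns.

4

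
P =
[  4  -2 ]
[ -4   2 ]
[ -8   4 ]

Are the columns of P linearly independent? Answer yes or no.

Row reduce P to echelon form.
R2 ← R2 + R1: [0, 0]
R3 ← R3 + (2)·R1: [0, 0]
1 pivot among 2 columns.
Only 1 < 2 pivot columns, so the columns are linearly dependent.

no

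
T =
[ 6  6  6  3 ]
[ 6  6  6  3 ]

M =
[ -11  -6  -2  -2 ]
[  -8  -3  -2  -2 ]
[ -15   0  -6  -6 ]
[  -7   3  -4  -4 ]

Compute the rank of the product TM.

First compute TM:
[[-225, -45, -72, -72],
 [-225, -45, -72, -72]]
Now row reduce the product.
R2 ← R2 − R1: [0, 0, 0, 0]
1 nonzero row, so rank(TM) = 1.

1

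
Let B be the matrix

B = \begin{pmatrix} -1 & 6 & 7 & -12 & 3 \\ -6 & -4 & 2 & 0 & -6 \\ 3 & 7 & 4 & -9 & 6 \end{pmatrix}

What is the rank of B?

2

Row reduce to echelon form.
R2 ← R2 − (6)·R1: [0, -40, -40, 72, -24]
R3 ← R3 + (3)·R1: [0, 25, 25, -45, 15]
R3 ← R3 + (5/8)·R2: [0, 0, 0, 0, 0]
Echelon form has 2 nonzero rows, so rank(B) = 2.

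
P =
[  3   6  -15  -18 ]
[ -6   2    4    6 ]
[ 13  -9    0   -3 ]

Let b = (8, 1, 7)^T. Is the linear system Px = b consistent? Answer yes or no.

no

Row reduce the augmented matrix [P | b].
R2 ← R2 + (2)·R1: [0, 14, -26, -30, 17]
R3 ← R3 − (13/3)·R1: [0, -35, 65, 75, -83/3]
R3 ← R3 + (5/2)·R2: [0, 0, 0, 0, 89/6]
The echelon form has 3 nonzero rows; the last pivot sits in the augmented column, so rank(P) = 2 but rank([P|b]) = 3.
Since the ranks differ, the system is inconsistent.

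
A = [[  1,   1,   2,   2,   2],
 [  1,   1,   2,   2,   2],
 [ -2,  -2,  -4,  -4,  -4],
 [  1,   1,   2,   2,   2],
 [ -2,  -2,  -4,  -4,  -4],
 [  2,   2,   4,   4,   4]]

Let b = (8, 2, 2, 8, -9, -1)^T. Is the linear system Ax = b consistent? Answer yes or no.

no

Row reduce the augmented matrix [A | b].
R2 ← R2 − R1: [0, 0, 0, 0, 0, -6]
R3 ← R3 + (2)·R1: [0, 0, 0, 0, 0, 18]
R4 ← R4 − R1: [0, 0, 0, 0, 0, 0]
R5 ← R5 + (2)·R1: [0, 0, 0, 0, 0, 7]
R6 ← R6 − (2)·R1: [0, 0, 0, 0, 0, -17]
R3 ← R3 + (3)·R2: [0, 0, 0, 0, 0, 0]
R5 ← R5 + (7/6)·R2: [0, 0, 0, 0, 0, 0]
R6 ← R6 − (17/6)·R2: [0, 0, 0, 0, 0, 0]
The echelon form has 2 nonzero rows; the last pivot sits in the augmented column, so rank(A) = 1 but rank([A|b]) = 2.
Since the ranks differ, the system is inconsistent.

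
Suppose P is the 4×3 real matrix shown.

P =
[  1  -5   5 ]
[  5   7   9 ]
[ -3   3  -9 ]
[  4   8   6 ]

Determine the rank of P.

Row reduce to echelon form.
R2 ← R2 − (5)·R1: [0, 32, -16]
R3 ← R3 + (3)·R1: [0, -12, 6]
R4 ← R4 − (4)·R1: [0, 28, -14]
R3 ← R3 + (3/8)·R2: [0, 0, 0]
R4 ← R4 − (7/8)·R2: [0, 0, 0]
Echelon form has 2 nonzero rows, so rank(P) = 2.

2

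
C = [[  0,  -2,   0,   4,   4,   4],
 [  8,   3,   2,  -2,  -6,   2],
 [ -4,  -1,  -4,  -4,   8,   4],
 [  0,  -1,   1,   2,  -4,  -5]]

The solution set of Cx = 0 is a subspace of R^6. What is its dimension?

Row reduce to echelon form.
Swap R1 ↔ R2
R3 ← R3 + (1/2)·R1: [0, 1/2, -3, -5, 5, 5]
R3 ← R3 + (1/4)·R2: [0, 0, -3, -4, 6, 6]
R4 ← R4 − (1/2)·R2: [0, 0, 1, 0, -6, -7]
R4 ← R4 + (1/3)·R3: [0, 0, 0, -4/3, -4, -5]
4 nonzero rows, so rank(C) = 4.
C has 6 columns; by rank–nullity, nullity = 6 − 4 = 2.

2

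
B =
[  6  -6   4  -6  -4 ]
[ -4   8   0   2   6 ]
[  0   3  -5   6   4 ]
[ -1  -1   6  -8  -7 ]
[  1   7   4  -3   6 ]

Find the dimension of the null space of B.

1

Row reduce to echelon form.
R2 ← R2 + (2/3)·R1: [0, 4, 8/3, -2, 10/3]
R4 ← R4 + (1/6)·R1: [0, -2, 20/3, -9, -23/3]
R5 ← R5 − (1/6)·R1: [0, 8, 10/3, -2, 20/3]
R3 ← R3 − (3/4)·R2: [0, 0, -7, 15/2, 3/2]
R4 ← R4 + (1/2)·R2: [0, 0, 8, -10, -6]
R5 ← R5 − (2)·R2: [0, 0, -2, 2, 0]
R4 ← R4 + (8/7)·R3: [0, 0, 0, -10/7, -30/7]
R5 ← R5 − (2/7)·R3: [0, 0, 0, -1/7, -3/7]
R5 ← R5 − (1/10)·R4: [0, 0, 0, 0, 0]
4 nonzero rows, so rank(B) = 4.
B has 5 columns; by rank–nullity, nullity = 5 − 4 = 1.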